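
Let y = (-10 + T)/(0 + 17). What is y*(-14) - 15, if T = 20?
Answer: -395/17 ≈ -23.235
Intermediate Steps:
y = 10/17 (y = (-10 + 20)/(0 + 17) = 10/17 ≈ 0.58823)
y*(-14) - 15 = (10/17)*(-14) - 15 = -140/17 - 15 = -395/17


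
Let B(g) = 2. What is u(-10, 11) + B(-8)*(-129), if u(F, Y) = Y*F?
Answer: -368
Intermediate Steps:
u(F, Y) = F*Y
u(-10, 11) + B(-8)*(-129) = -10*11 + 2*(-129) = -110 - 258 = -368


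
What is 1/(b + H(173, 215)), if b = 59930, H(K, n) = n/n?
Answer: 1/59931 ≈ 1.6686e-5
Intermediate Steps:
H(K, n) = 1
1/(b + H(173, 215)) = 1/(59930 + 1) = 1/59931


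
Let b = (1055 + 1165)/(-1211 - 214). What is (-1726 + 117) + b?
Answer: -153003/95 ≈ -1610.6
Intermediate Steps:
b = -148/95 (b = 2220/(-1425) = 2220*(-1/1425) = -148/95 ≈ -1.5579)
(-1726 + 117) + b = (-1726 + 117) - 148/95 = -1609 - 148/95 = -153003/95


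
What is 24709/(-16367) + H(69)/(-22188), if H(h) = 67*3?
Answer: -183844353/121050332 ≈ -1.5187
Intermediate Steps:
H(h) = 201
24709/(-16367) + H(69)/(-22188) = 24709/(-16367) + 201/(-22188) = 24709*(-1/16367) + 201*(-1/22188) = -24709/16367 - 67/7396 = -183844353/121050332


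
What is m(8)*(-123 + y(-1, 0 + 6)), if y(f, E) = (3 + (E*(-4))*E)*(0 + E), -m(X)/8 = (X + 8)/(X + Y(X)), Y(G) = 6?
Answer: 62016/7 ≈ 8859.4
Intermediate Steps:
m(X) = -8*(8 + X)/(6 + X) (m(X) = -8*(X + 8)/(X + 6) = -8*(8 + X)/(6 + X))
y(f, E) = E*(3 - 4*E**2) (y(f, E) = (3 + (-4*E)*E)*E = (3 - 4*E**2)*E = E*(3 - 4*E**2))
m(8)*(-123 + y(-1, 0 + 6)) = (8*(-8 - 1*8)/(6 + 8))*(-123 + (0 + 6)*(3 - 4*(0 + 6)**2)) = (8*(-8 - 8)/14)*(-123 + 6*(3 - 4*6**2)) = (8*(1/14)*(-16))*(-123 + 6*(3 - 4*36)) = -64*(-123 + 6*(3 - 144))/7 = -64*(-123 + 6*(-141))/7 = -64*(-123 - 846)/7 = -64/7*(-969) = 62016/7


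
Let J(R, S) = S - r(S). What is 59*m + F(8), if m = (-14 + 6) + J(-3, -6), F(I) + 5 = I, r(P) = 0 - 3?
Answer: -646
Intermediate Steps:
r(P) = -3
F(I) = -5 + I
J(R, S) = 3 + S (J(R, S) = S - 1*(-3) = S + 3 = 3 + S)
m = -11 (m = (-14 + 6) + (3 - 6) = -8 - 3 = -11)
59*m + F(8) = 59*(-11) + (-5 + 8) = -649 + 3 = -646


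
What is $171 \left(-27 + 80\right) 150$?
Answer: $1359450$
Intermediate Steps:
$171 \left(-27 + 80\right) 150 = 171 \cdot 53 \cdot 150 = 9063 \cdot 150 = 1359450$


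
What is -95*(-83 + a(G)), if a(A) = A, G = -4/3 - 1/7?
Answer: 168530/21 ≈ 8025.2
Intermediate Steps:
G = -31/21 (G = -4*⅓ - 1*⅐ = -4/3 - ⅐ = -31/21 ≈ -1.4762)
-95*(-83 + a(G)) = -95*(-83 - 31/21) = -95*(-1774/21) = 168530/21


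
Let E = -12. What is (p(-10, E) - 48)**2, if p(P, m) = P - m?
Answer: 2116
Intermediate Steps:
(p(-10, E) - 48)**2 = ((-10 - 1*(-12)) - 48)**2 = ((-10 + 12) - 48)**2 = (2 - 48)**2 = (-46)**2 = 2116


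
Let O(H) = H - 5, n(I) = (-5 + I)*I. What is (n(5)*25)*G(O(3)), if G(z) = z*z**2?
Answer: 0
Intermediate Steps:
n(I) = I*(-5 + I)
O(H) = -5 + H
G(z) = z**3
(n(5)*25)*G(O(3)) = ((5*(-5 + 5))*25)*(-5 + 3)**3 = ((5*0)*25)*(-2)**3 = (0*25)*(-8) = 0*(-8) = 0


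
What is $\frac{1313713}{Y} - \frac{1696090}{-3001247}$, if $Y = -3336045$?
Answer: $\frac{1715455363939}{10012295048115} \approx 0.17133$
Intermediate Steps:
$\frac{1313713}{Y} - \frac{1696090}{-3001247} = \frac{1313713}{-3336045} - \frac{1696090}{-3001247} = 1313713 \left(- \frac{1}{3336045}\right) - - \frac{1696090}{3001247} = - \frac{1313713}{3336045} + \frac{1696090}{3001247} = \frac{1715455363939}{10012295048115}$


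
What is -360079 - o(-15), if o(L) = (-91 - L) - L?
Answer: -360018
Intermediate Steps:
o(L) = -91 - 2*L
-360079 - o(-15) = -360079 - (-91 - 2*(-15)) = -360079 - (-91 + 30) = -360079 - 1*(-61) = -360079 + 61 = -360018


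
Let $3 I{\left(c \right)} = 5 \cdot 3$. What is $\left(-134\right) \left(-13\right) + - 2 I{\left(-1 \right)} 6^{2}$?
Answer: $1382$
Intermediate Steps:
$I{\left(c \right)} = 5$ ($I{\left(c \right)} = \frac{5 \cdot 3}{3} = \frac{1}{3} \cdot 15 = 5$)
$\left(-134\right) \left(-13\right) + - 2 I{\left(-1 \right)} 6^{2} = \left(-134\right) \left(-13\right) + \left(-2\right) 5 \cdot 6^{2} = 1742 - 360 = 1382$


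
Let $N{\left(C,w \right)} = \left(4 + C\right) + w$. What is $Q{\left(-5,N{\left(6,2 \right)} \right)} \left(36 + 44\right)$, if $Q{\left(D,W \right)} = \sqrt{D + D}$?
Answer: $80 i \sqrt{10} \approx 252.98 i$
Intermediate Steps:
$N{\left(C,w \right)} = 4 + C + w$
$Q{\left(D,W \right)} = \sqrt{2} \sqrt{D}$ ($Q{\left(D,W \right)} = \sqrt{2 D} = \sqrt{2} \sqrt{D}$)
$Q{\left(-5,N{\left(6,2 \right)} \right)} \left(36 + 44\right) = \sqrt{2} \sqrt{-5} \left(36 + 44\right) = \sqrt{2} i \sqrt{5} \cdot 80 = i \sqrt{10} \cdot 80 = 80 i \sqrt{10}$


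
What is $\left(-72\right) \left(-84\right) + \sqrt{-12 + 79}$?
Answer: $6048 + \sqrt{67} \approx 6056.2$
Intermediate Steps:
$\left(-72\right) \left(-84\right) + \sqrt{-12 + 79} = 6048 + \sqrt{67}$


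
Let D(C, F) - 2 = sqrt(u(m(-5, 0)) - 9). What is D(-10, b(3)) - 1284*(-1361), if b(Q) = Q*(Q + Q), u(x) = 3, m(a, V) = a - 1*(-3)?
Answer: 1747526 + I*sqrt(6) ≈ 1.7475e+6 + 2.4495*I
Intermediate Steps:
m(a, V) = 3 + a (m(a, V) = a + 3 = 3 + a)
b(Q) = 2*Q**2 (b(Q) = Q*(2*Q) = 2*Q**2)
D(C, F) = 2 + I*sqrt(6) (D(C, F) = 2 + sqrt(3 - 9) = 2 + sqrt(-6) = 2 + I*sqrt(6))
D(-10, b(3)) - 1284*(-1361) = (2 + I*sqrt(6)) - 1284*(-1361) = (2 + I*sqrt(6)) + 1747524 = 1747526 + I*sqrt(6)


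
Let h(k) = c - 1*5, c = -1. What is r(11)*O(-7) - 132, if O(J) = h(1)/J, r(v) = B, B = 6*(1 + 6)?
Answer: -96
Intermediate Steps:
h(k) = -6 (h(k) = -1 - 1*5 = -1 - 5 = -6)
B = 42 (B = 6*7 = 42)
r(v) = 42
O(J) = -6/J
r(11)*O(-7) - 132 = 42*(-6/(-7)) - 132 = 42*(-6*(-⅐)) - 132 = 42*(6/7) - 132 = 36 - 132 = -96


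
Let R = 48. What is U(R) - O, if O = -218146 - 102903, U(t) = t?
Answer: 321097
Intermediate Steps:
O = -321049
U(R) - O = 48 - 1*(-321049) = 48 + 321049 = 321097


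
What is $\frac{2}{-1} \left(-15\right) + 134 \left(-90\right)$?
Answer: $-12030$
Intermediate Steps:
$\frac{2}{-1} \left(-15\right) + 134 \left(-90\right) = 2 \left(-1\right) \left(-15\right) - 12060 = \left(-2\right) \left(-15\right) - 12060 = 30 - 12060 = -12030$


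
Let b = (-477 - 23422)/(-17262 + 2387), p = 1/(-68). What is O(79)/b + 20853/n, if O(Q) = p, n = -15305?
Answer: -2006855263/1463096780 ≈ -1.3716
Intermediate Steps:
p = -1/68 ≈ -0.014706
O(Q) = -1/68
b = 23899/14875 (b = -23899/(-14875) = -23899*(-1/14875) = 23899/14875 ≈ 1.6067)
O(79)/b + 20853/n = -1/(68*23899/14875) + 20853/(-15305) = -1/68*14875/23899 + 20853*(-1/15305) = -875/95596 - 20853/15305 = -2006855263/1463096780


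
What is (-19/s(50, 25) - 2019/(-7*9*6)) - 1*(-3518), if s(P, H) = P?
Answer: 5548664/1575 ≈ 3523.0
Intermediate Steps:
(-19/s(50, 25) - 2019/(-7*9*6)) - 1*(-3518) = (-19/50 - 2019/(-7*9*6)) - 1*(-3518) = (-19*1/50 - 2019/((-63*6))) + 3518 = (-19/50 - 2019/(-378)) + 3518 = (-19/50 - 2019*(-1/378)) + 3518 = (-19/50 + 673/126) + 3518 = 7814/1575 + 3518 = 5548664/1575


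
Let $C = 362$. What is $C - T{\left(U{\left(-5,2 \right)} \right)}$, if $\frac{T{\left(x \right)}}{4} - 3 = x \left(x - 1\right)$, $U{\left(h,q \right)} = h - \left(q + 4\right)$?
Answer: $-178$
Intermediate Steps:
$U{\left(h,q \right)} = -4 + h - q$ ($U{\left(h,q \right)} = h - \left(4 + q\right) = -4 + h - q$)
$T{\left(x \right)} = 12 + 4 x \left(-1 + x\right)$ ($T{\left(x \right)} = 12 + 4 x \left(x - 1\right) = 12 + 4 x \left(-1 + x\right)$)
$C - T{\left(U{\left(-5,2 \right)} \right)} = 362 - \left(12 - 4 \left(-4 - 5 - 2\right) + 4 \left(-4 - 5 - 2\right)^{2}\right) = 362 - \left(12 - -44 + 4 \left(-11\right)^{2}\right) = 362 - \left(12 + 44 + 4 \cdot 121\right) = 362 - \left(12 + 44 + 484\right) = 362 - 540 = -178$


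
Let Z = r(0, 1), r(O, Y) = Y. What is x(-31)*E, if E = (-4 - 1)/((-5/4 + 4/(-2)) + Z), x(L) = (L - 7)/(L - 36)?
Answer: 760/603 ≈ 1.2604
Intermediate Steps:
Z = 1
x(L) = (-7 + L)/(-36 + L)
E = 20/9 (E = (-4 - 1)/((-5/4 + 4/(-2)) + 1) = -5/((-5*¼ + 4*(-½)) + 1) = -5/((-5/4 - 2) + 1) = -5/(-13/4 + 1) = -5/(-9/4) = -5*(-4/9) = 20/9 ≈ 2.2222)
x(-31)*E = ((-7 - 31)/(-36 - 31))*(20/9) = (-38/(-67))*(20/9) = -1/67*(-38)*(20/9) = (38/67)*(20/9) = 760/603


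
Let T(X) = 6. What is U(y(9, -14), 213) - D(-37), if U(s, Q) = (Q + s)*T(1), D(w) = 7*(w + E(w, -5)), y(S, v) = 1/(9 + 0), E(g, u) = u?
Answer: 4718/3 ≈ 1572.7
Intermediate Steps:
y(S, v) = ⅑ (y(S, v) = 1/9 = ⅑)
D(w) = -35 + 7*w (D(w) = 7*(w - 5) = 7*(-5 + w) = -35 + 7*w)
U(s, Q) = 6*Q + 6*s (U(s, Q) = (Q + s)*6 = 6*Q + 6*s)
U(y(9, -14), 213) - D(-37) = (6*213 + 6*(⅑)) - (-35 + 7*(-37)) = (1278 + ⅔) - (-35 - 259) = 3836/3 - 1*(-294) = 3836/3 + 294 = 4718/3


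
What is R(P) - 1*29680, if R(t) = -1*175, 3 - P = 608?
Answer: -29855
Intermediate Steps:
P = -605 (P = 3 - 1*608 = 3 - 608 = -605)
R(t) = -175
R(P) - 1*29680 = -175 - 1*29680 = -175 - 29680 = -29855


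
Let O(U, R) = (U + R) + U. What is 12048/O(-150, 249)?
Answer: -4016/17 ≈ -236.24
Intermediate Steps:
O(U, R) = R + 2*U (O(U, R) = (R + U) + U = R + 2*U)
12048/O(-150, 249) = 12048/(249 + 2*(-150)) = 12048/(249 - 300) = 12048/(-51) = 12048*(-1/51) = -4016/17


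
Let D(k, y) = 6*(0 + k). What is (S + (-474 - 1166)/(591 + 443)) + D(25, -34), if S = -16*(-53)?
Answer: 515146/517 ≈ 996.41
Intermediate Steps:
D(k, y) = 6*k
S = 848
(S + (-474 - 1166)/(591 + 443)) + D(25, -34) = (848 + (-474 - 1166)/(591 + 443)) + 6*25 = (848 - 1640/1034) + 150 = (848 - 1640*1/1034) + 150 = (848 - 820/517) + 150 = 437596/517 + 150 = 515146/517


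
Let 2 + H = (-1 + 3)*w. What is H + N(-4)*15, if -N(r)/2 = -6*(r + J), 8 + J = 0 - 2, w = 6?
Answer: -2510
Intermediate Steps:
J = -10 (J = -8 + (0 - 2) = -8 - 2 = -10)
H = 10 (H = -2 + (-1 + 3)*6 = -2 + 2*6 = -2 + 12 = 10)
N(r) = -120 + 12*r (N(r) = -(-12)*(r - 10) = -(-12)*(-10 + r) = -2*(60 - 6*r) = -120 + 12*r)
H + N(-4)*15 = 10 + (-120 + 12*(-4))*15 = 10 + (-120 - 48)*15 = 10 - 168*15 = 10 - 2520 = -2510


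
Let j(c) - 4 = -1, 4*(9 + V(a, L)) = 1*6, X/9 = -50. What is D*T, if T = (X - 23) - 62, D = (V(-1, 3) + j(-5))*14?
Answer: 33705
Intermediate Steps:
X = -450 (X = 9*(-50) = -450)
V(a, L) = -15/2 (V(a, L) = -9 + (1*6)/4 = -9 + (¼)*6 = -9 + 3/2 = -15/2)
j(c) = 3 (j(c) = 4 - 1 = 3)
D = -63 (D = (-15/2 + 3)*14 = -9/2*14 = -63)
T = -535 (T = (-450 - 23) - 62 = -473 - 62 = -535)
D*T = -63*(-535) = 33705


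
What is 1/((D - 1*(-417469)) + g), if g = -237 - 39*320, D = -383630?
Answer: 1/21122 ≈ 4.7344e-5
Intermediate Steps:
g = -12717 (g = -237 - 12480 = -12717)
1/((D - 1*(-417469)) + g) = 1/((-383630 - 1*(-417469)) - 12717) = 1/((-383630 + 417469) - 12717) = 1/(33839 - 12717) = 1/21122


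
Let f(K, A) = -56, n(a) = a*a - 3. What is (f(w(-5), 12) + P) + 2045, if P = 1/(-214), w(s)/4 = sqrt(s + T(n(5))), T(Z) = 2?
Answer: 425645/214 ≈ 1989.0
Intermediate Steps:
n(a) = -3 + a**2 (n(a) = a**2 - 3 = -3 + a**2)
w(s) = 4*sqrt(2 + s) (w(s) = 4*sqrt(s + 2) = 4*sqrt(2 + s))
P = -1/214 ≈ -0.0046729
(f(w(-5), 12) + P) + 2045 = (-56 - 1/214) + 2045 = -11985/214 + 2045 = 425645/214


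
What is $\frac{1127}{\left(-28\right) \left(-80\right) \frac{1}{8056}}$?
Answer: $\frac{162127}{40} \approx 4053.2$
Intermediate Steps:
$\frac{1127}{\left(-28\right) \left(-80\right) \frac{1}{8056}} = \frac{1127}{2240 \cdot \frac{1}{8056}} = \frac{1127}{\frac{280}{1007}} = 1127 \cdot \frac{1007}{280} = \frac{162127}{40}$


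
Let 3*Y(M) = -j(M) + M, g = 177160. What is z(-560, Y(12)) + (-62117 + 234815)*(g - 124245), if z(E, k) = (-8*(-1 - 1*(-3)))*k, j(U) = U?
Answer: 9138314670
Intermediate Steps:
Y(M) = 0 (Y(M) = (-M + M)/3 = (⅓)*0 = 0)
z(E, k) = -16*k (z(E, k) = (-8*(-1 + 3))*k = (-8*2)*k = -16*k)
z(-560, Y(12)) + (-62117 + 234815)*(g - 124245) = -16*0 + (-62117 + 234815)*(177160 - 124245) = 0 + 172698*52915 = 0 + 9138314670 = 9138314670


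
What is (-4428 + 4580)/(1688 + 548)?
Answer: 38/559 ≈ 0.067979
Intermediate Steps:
(-4428 + 4580)/(1688 + 548) = 152/2236 = 152*(1/2236) = 38/559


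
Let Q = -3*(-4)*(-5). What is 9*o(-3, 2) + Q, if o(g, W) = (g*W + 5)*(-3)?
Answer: -33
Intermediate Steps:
Q = -60 (Q = 12*(-5) = -60)
o(g, W) = -15 - 3*W*g (o(g, W) = (W*g + 5)*(-3) = (5 + W*g)*(-3) = -15 - 3*W*g)
9*o(-3, 2) + Q = 9*(-15 - 3*2*(-3)) - 60 = 9*(-15 + 18) - 60 = 9*3 - 60 = 27 - 60 = -33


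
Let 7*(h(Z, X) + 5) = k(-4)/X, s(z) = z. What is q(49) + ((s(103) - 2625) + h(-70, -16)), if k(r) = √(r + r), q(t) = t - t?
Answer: -2527 - I*√2/56 ≈ -2527.0 - 0.025254*I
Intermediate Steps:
q(t) = 0
k(r) = √2*√r (k(r) = √(2*r) = √2*√r)
h(Z, X) = -5 + 2*I*√2/(7*X) (h(Z, X) = -5 + ((√2*√(-4))/X)/7 = -5 + ((√2*(2*I))/X)/7 = -5 + ((2*I*√2)/X)/7 = -5 + (2*I*√2/X)/7 = -5 + 2*I*√2/(7*X))
q(49) + ((s(103) - 2625) + h(-70, -16)) = 0 + ((103 - 2625) + (-5 + (2/7)*I*√2/(-16))) = 0 + (-2522 + (-5 + (2/7)*I*√2*(-1/16))) = 0 + (-2522 + (-5 - I*√2/56)) = 0 + (-2527 - I*√2/56) = -2527 - I*√2/56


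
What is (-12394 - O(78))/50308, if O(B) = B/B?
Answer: -12395/50308 ≈ -0.24638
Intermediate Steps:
O(B) = 1
(-12394 - O(78))/50308 = (-12394 - 1*1)/50308 = (-12394 - 1)*(1/50308) = -12395*1/50308 = -12395/50308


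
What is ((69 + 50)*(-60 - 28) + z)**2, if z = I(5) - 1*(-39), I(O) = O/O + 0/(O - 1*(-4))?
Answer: 108826624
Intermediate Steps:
I(O) = 1 (I(O) = 1 + 0/(O + 4) = 1 + 0/(4 + O) = 1 + 0 = 1)
z = 40 (z = 1 - 1*(-39) = 1 + 39 = 40)
((69 + 50)*(-60 - 28) + z)**2 = ((69 + 50)*(-60 - 28) + 40)**2 = (119*(-88) + 40)**2 = (-10472 + 40)**2 = (-10432)**2 = 108826624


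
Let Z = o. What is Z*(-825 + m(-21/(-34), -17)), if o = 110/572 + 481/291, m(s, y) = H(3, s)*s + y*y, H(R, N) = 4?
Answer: -63313135/64311 ≈ -984.48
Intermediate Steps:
m(s, y) = y² + 4*s (m(s, y) = 4*s + y*y = 4*s + y² = y² + 4*s)
o = 13961/7566 (o = 110*(1/572) + 481*(1/291) = 5/26 + 481/291 = 13961/7566 ≈ 1.8452)
Z = 13961/7566 ≈ 1.8452
Z*(-825 + m(-21/(-34), -17)) = 13961*(-825 + ((-17)² + 4*(-21/(-34))))/7566 = 13961*(-825 + (289 + 4*(-21*(-1/34))))/7566 = 13961*(-825 + (289 + 4*(21/34)))/7566 = 13961*(-825 + (289 + 42/17))/7566 = 13961*(-825 + 4955/17)/7566 = (13961/7566)*(-9070/17) = -63313135/64311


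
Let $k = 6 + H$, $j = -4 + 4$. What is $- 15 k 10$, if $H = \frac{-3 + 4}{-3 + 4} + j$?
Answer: $-1050$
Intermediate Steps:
$j = 0$
$H = 1$ ($H = \frac{-3 + 4}{-3 + 4} + 0 = 1 \cdot 1^{-1} + 0 = 1 \cdot 1 + 0 = 1 + 0 = 1$)
$k = 7$ ($k = 6 + 1 = 7$)
$- 15 k 10 = \left(-15\right) 7 \cdot 10 = \left(-105\right) 10 = -1050$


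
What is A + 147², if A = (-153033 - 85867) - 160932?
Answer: -378223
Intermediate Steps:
A = -399832 (A = -238900 - 160932 = -399832)
A + 147² = -399832 + 147² = -399832 + 21609 = -378223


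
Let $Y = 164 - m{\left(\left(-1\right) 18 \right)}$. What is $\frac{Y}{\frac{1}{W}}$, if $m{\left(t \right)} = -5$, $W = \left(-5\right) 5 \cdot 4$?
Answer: $-16900$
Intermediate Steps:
$W = -100$ ($W = \left(-25\right) 4 = -100$)
$Y = 169$ ($Y = 164 - -5 = 164 + 5 = 169$)
$\frac{Y}{\frac{1}{W}} = \frac{169}{\frac{1}{-100}} = \frac{169}{- \frac{1}{100}} = 169 \left(-100\right) = -16900$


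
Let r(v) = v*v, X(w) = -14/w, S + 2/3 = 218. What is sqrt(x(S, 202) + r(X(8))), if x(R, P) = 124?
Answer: sqrt(2033)/4 ≈ 11.272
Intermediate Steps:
S = 652/3 (S = -2/3 + 218 = 652/3 ≈ 217.33)
r(v) = v**2
sqrt(x(S, 202) + r(X(8))) = sqrt(124 + (-14/8)**2) = sqrt(124 + (-14*1/8)**2) = sqrt(124 + (-7/4)**2) = sqrt(124 + 49/16) = sqrt(2033/16) = sqrt(2033)/4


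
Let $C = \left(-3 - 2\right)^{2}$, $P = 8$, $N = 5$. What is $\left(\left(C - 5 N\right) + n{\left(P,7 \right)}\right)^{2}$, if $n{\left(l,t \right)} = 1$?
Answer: $1$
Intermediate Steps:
$C = 25$ ($C = \left(-5\right)^{2} = 25$)
$\left(\left(C - 5 N\right) + n{\left(P,7 \right)}\right)^{2} = \left(\left(25 - 25\right) + 1\right)^{2} = \left(0 + 1\right)^{2} = 1^{2} = 1$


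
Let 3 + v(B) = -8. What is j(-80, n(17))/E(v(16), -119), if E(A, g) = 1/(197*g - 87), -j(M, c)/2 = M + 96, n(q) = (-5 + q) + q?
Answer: 752960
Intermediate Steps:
n(q) = -5 + 2*q
j(M, c) = -192 - 2*M (j(M, c) = -2*(M + 96) = -2*(96 + M) = -192 - 2*M)
v(B) = -11 (v(B) = -3 - 8 = -11)
E(A, g) = 1/(-87 + 197*g)
j(-80, n(17))/E(v(16), -119) = (-192 - 2*(-80))/(1/(-87 + 197*(-119))) = (-192 + 160)/(1/(-87 - 23443)) = -32/(1/(-23530)) = -32/(-1/23530) = -32*(-23530) = 752960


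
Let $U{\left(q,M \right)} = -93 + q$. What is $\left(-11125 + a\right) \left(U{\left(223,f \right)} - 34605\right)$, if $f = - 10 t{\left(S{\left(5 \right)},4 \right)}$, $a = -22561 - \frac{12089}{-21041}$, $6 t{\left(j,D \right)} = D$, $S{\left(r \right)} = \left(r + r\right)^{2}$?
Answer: $\frac{24435019400575}{21041} \approx 1.1613 \cdot 10^{9}$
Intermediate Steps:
$S{\left(r \right)} = 4 r^{2}$ ($S{\left(r \right)} = \left(2 r\right)^{2} = 4 r^{2}$)
$t{\left(j,D \right)} = \frac{D}{6}$
$a = - \frac{474693912}{21041}$ ($a = -22561 - - \frac{12089}{21041} = -22561 + \frac{12089}{21041} = - \frac{474693912}{21041} \approx -22560.0$)
$f = - \frac{20}{3}$ ($f = - 10 \cdot \frac{1}{6} \cdot 4 = \left(-10\right) \frac{2}{3} = - \frac{20}{3} \approx -6.6667$)
$\left(-11125 + a\right) \left(U{\left(223,f \right)} - 34605\right) = \left(-11125 - \frac{474693912}{21041}\right) \left(\left(-93 + 223\right) - 34605\right) = - \frac{708775037 \left(130 - 34605\right)}{21041} = \left(- \frac{708775037}{21041}\right) \left(-34475\right) = \frac{24435019400575}{21041}$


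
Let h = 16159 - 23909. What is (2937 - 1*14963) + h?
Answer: -19776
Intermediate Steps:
h = -7750
(2937 - 1*14963) + h = (2937 - 1*14963) - 7750 = (2937 - 14963) - 7750 = -12026 - 7750 = -19776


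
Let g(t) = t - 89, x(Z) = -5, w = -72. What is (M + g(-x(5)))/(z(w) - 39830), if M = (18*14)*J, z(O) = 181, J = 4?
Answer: -924/39649 ≈ -0.023304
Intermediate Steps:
M = 1008 (M = (18*14)*4 = 252*4 = 1008)
g(t) = -89 + t
(M + g(-x(5)))/(z(w) - 39830) = (1008 + (-89 - 1*(-5)))/(181 - 39830) = (1008 + (-89 + 5))/(-39649) = (1008 - 84)*(-1/39649) = 924*(-1/39649) = -924/39649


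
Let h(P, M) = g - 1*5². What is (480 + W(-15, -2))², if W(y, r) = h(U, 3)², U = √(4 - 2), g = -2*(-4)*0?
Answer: 1221025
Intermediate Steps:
g = 0 (g = 8*0 = 0)
U = √2 ≈ 1.4142
h(P, M) = -25 (h(P, M) = 0 - 1*5² = 0 - 1*25 = 0 - 25 = -25)
W(y, r) = 625 (W(y, r) = (-25)² = 625)
(480 + W(-15, -2))² = (480 + 625)² = 1105² = 1221025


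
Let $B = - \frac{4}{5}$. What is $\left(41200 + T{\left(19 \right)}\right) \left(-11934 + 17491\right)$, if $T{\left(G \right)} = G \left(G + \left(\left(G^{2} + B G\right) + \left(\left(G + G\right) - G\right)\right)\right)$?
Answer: $\frac{1347355777}{5} \approx 2.6947 \cdot 10^{8}$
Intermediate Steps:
$B = - \frac{4}{5}$ ($B = \left(-4\right) \frac{1}{5} = - \frac{4}{5} \approx -0.8$)
$T{\left(G \right)} = G \left(G^{2} + \frac{6 G}{5}\right)$ ($T{\left(G \right)} = G \left(G + \left(\left(G^{2} - \frac{4 G}{5}\right) + \left(\left(G + G\right) - G\right)\right)\right) = G \left(G + \left(\left(G^{2} - \frac{4 G}{5}\right) + \left(2 G - G\right)\right)\right) = G \left(G + \left(\left(G^{2} - \frac{4 G}{5}\right) + G\right)\right) = G \left(G + \left(G^{2} + \frac{G}{5}\right)\right) = G \left(G^{2} + \frac{6 G}{5}\right)$)
$\left(41200 + T{\left(19 \right)}\right) \left(-11934 + 17491\right) = \left(41200 + 19^{2} \left(\frac{6}{5} + 19\right)\right) \left(-11934 + 17491\right) = \left(41200 + 361 \cdot \frac{101}{5}\right) 5557 = \left(41200 + \frac{36461}{5}\right) 5557 = \frac{242461}{5} \cdot 5557 = \frac{1347355777}{5}$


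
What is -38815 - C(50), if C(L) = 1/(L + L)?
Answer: -3881501/100 ≈ -38815.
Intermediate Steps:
C(L) = 1/(2*L)
-38815 - C(50) = -38815 - 1/(2*50) = -38815 - 1*1/100 = -38815 - 1/100 = -3881501/100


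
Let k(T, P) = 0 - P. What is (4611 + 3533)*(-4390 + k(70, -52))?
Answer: -35328672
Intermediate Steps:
k(T, P) = -P
(4611 + 3533)*(-4390 + k(70, -52)) = (4611 + 3533)*(-4390 - 1*(-52)) = 8144*(-4390 + 52) = 8144*(-4338) = -35328672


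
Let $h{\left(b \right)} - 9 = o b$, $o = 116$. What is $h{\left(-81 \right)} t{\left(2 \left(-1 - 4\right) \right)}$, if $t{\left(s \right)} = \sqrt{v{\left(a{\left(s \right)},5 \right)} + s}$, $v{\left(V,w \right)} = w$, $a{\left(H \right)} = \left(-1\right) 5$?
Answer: $- 9387 i \sqrt{5} \approx - 20990.0 i$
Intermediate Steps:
$a{\left(H \right)} = -5$
$h{\left(b \right)} = 9 + 116 b$
$t{\left(s \right)} = \sqrt{5 + s}$
$h{\left(-81 \right)} t{\left(2 \left(-1 - 4\right) \right)} = \left(9 + 116 \left(-81\right)\right) \sqrt{5 + 2 \left(-1 - 4\right)} = \left(9 - 9396\right) \sqrt{5 + 2 \left(-5\right)} = - 9387 \sqrt{5 - 10} = - 9387 \sqrt{-5} = - 9387 i \sqrt{5}$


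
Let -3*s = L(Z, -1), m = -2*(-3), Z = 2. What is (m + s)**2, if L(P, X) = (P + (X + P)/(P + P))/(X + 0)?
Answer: 729/16 ≈ 45.563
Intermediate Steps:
L(P, X) = (P + (P + X)/(2*P))/X (L(P, X) = (P + (P + X)/((2*P)))/X = (P + (P + X)*(1/(2*P)))/X = (P + (P + X)/(2*P))/X)
m = 6
s = 3/4 (s = -(-1 + 2*(1 + 2*2))/(6*2*(-1)) = -(-1)*(-1 + 2*(1 + 4))/(6*2) = -(-1)*(-1 + 2*5)/(6*2) = -(-1)*(-1 + 10)/(6*2) = -(-1)*9/(6*2) = -1/3*(-9/4) = 3/4 ≈ 0.75000)
(m + s)**2 = (6 + 3/4)**2 = (27/4)**2 = 729/16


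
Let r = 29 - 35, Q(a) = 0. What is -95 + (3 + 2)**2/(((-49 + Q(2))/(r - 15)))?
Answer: -590/7 ≈ -84.286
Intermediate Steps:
r = -6
-95 + (3 + 2)**2/(((-49 + Q(2))/(r - 15))) = -95 + (3 + 2)**2/(((-49 + 0)/(-6 - 15))) = -95 + 5**2/(-49/(-21)) = -95 + 25/(-49*(-1/21)) = -95 + 25/(7/3) = -95 + (3/7)*25 = -95 + 75/7 = -590/7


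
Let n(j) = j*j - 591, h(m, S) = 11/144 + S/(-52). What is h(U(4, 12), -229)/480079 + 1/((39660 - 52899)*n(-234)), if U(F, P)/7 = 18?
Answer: 29049945751/3113308359149040 ≈ 9.3309e-6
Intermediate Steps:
U(F, P) = 126 (U(F, P) = 7*18 = 126)
h(m, S) = 11/144 - S/52 (h(m, S) = 11*(1/144) + S*(-1/52) = 11/144 - S/52)
n(j) = -591 + j² (n(j) = j² - 591 = -591 + j²)
h(U(4, 12), -229)/480079 + 1/((39660 - 52899)*n(-234)) = (11/144 - 1/52*(-229))/480079 + 1/((39660 - 52899)*(-591 + (-234)²)) = (11/144 + 229/52)*(1/480079) + 1/((-13239)*(-591 + 54756)) = (8387/1872)*(1/480079) - 1/13239/54165 = 8387/898707888 - 1/13239*1/54165 = 8387/898707888 - 1/717090435 = 29049945751/3113308359149040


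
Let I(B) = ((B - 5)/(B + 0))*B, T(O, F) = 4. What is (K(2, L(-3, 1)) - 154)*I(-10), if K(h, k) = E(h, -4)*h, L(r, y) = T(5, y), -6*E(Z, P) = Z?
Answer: 2320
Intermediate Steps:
E(Z, P) = -Z/6
L(r, y) = 4
K(h, k) = -h**2/6 (K(h, k) = (-h/6)*h = -h**2/6)
I(B) = -5 + B (I(B) = ((-5 + B)/B)*B = -5 + B)
(K(2, L(-3, 1)) - 154)*I(-10) = (-1/6*2**2 - 154)*(-5 - 10) = (-1/6*4 - 154)*(-15) = (-2/3 - 154)*(-15) = -464/3*(-15) = 2320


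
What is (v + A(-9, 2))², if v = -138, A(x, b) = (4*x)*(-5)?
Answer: 1764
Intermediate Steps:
A(x, b) = -20*x
(v + A(-9, 2))² = (-138 - 20*(-9))² = (-138 + 180)² = 42² = 1764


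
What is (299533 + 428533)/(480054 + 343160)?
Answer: 364033/411607 ≈ 0.88442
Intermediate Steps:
(299533 + 428533)/(480054 + 343160) = 728066/823214 = 728066*(1/823214) = 364033/411607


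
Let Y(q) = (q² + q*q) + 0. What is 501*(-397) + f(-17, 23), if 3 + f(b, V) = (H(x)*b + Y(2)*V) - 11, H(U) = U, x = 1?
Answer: -198744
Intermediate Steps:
Y(q) = 2*q² (Y(q) = (q² + q²) + 0 = 2*q² + 0 = 2*q²)
f(b, V) = -14 + b + 8*V (f(b, V) = -3 + ((1*b + (2*2²)*V) - 11) = -3 + ((b + (2*4)*V) - 11) = -3 + ((b + 8*V) - 11) = -3 + (-11 + b + 8*V) = -14 + b + 8*V)
501*(-397) + f(-17, 23) = 501*(-397) + (-14 - 17 + 8*23) = -198897 + (-14 - 17 + 184) = -198897 + 153 = -198744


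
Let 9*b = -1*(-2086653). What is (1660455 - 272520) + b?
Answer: 4859356/3 ≈ 1.6198e+6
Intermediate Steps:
b = 695551/3 (b = (-1*(-2086653))/9 = (⅑)*2086653 = 695551/3 ≈ 2.3185e+5)
(1660455 - 272520) + b = (1660455 - 272520) + 695551/3 = 1387935 + 695551/3 = 4859356/3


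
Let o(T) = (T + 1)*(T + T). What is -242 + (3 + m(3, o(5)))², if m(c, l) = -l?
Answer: 3007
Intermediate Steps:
o(T) = 2*T*(1 + T) (o(T) = (1 + T)*(2*T) = 2*T*(1 + T))
-242 + (3 + m(3, o(5)))² = -242 + (3 - 2*5*(1 + 5))² = -242 + (3 - 2*5*6)² = -242 + (3 - 1*60)² = -242 + (3 - 60)² = -242 + (-57)² = -242 + 3249 = 3007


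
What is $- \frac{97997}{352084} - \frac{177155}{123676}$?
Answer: $- \frac{216550343}{126582386} \approx -1.7107$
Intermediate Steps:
$- \frac{97997}{352084} - \frac{177155}{123676} = \left(-97997\right) \frac{1}{352084} - \frac{177155}{123676} = - \frac{2279}{8188} - \frac{177155}{123676} = - \frac{216550343}{126582386}$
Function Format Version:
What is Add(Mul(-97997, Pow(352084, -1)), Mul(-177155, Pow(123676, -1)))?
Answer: Rational(-216550343, 126582386) ≈ -1.7107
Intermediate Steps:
Add(Mul(-97997, Pow(352084, -1)), Mul(-177155, Pow(123676, -1))) = Add(Mul(-97997, Rational(1, 352084)), Mul(-177155, Rational(1, 123676))) = Add(Rational(-2279, 8188), Rational(-177155, 123676)) = Rational(-216550343, 126582386)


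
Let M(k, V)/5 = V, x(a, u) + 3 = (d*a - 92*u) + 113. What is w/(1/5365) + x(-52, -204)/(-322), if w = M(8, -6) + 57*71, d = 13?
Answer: 3469734904/161 ≈ 2.1551e+7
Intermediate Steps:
x(a, u) = 110 - 92*u + 13*a (x(a, u) = -3 + ((13*a - 92*u) + 113) = -3 + ((-92*u + 13*a) + 113) = -3 + (113 - 92*u + 13*a) = 110 - 92*u + 13*a)
M(k, V) = 5*V
w = 4017 (w = 5*(-6) + 57*71 = -30 + 4047 = 4017)
w/(1/5365) + x(-52, -204)/(-322) = 4017/(1/5365) + (110 - 92*(-204) + 13*(-52))/(-322) = 4017/(1/5365) + (110 + 18768 - 676)*(-1/322) = 4017*5365 + 18202*(-1/322) = 21551205 - 9101/161 = 3469734904/161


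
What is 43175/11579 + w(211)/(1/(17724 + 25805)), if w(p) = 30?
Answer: 15120711905/11579 ≈ 1.3059e+6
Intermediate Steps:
43175/11579 + w(211)/(1/(17724 + 25805)) = 43175/11579 + 30/(1/(17724 + 25805)) = 43175*(1/11579) + 30/(1/43529) = 43175/11579 + 30/(1/43529) = 43175/11579 + 30*43529 = 43175/11579 + 1305870 = 15120711905/11579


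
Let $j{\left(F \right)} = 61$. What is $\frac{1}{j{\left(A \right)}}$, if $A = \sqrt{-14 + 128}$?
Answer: $\frac{1}{61} \approx 0.016393$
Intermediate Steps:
$A = \sqrt{114} \approx 10.677$
$\frac{1}{j{\left(A \right)}} = \frac{1}{61}$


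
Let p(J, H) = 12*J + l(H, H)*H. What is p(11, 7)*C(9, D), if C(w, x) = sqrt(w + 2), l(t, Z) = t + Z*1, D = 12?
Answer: 230*sqrt(11) ≈ 762.82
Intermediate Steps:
l(t, Z) = Z + t (l(t, Z) = t + Z = Z + t)
C(w, x) = sqrt(2 + w)
p(J, H) = 2*H**2 + 12*J (p(J, H) = 12*J + (H + H)*H = 12*J + (2*H)*H = 12*J + 2*H**2 = 2*H**2 + 12*J)
p(11, 7)*C(9, D) = (2*7**2 + 12*11)*sqrt(2 + 9) = (2*49 + 132)*sqrt(11) = (98 + 132)*sqrt(11) = 230*sqrt(11)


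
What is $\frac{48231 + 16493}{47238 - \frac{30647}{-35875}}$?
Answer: $\frac{2321973500}{1694693897} \approx 1.3701$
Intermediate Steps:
$\frac{48231 + 16493}{47238 - \frac{30647}{-35875}} = \frac{64724}{47238 - - \frac{30647}{35875}} = \frac{64724}{47238 + \frac{30647}{35875}} = \frac{64724}{\frac{1694693897}{35875}} = 64724 \cdot \frac{35875}{1694693897} = \frac{2321973500}{1694693897}$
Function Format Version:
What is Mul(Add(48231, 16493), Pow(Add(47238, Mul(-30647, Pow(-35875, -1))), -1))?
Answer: Rational(2321973500, 1694693897) ≈ 1.3701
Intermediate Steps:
Mul(Add(48231, 16493), Pow(Add(47238, Mul(-30647, Pow(-35875, -1))), -1)) = Mul(64724, Pow(Add(47238, Mul(-30647, Rational(-1, 35875))), -1)) = Mul(64724, Pow(Add(47238, Rational(30647, 35875)), -1)) = Mul(64724, Pow(Rational(1694693897, 35875), -1)) = Mul(64724, Rational(35875, 1694693897)) = Rational(2321973500, 1694693897)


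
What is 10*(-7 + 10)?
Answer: 30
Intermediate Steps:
10*(-7 + 10) = 10*3 = 30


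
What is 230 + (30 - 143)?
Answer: 117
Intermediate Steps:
230 + (30 - 143) = 230 - 113 = 117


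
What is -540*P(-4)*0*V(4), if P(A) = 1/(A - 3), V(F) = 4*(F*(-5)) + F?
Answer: 0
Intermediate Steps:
V(F) = -19*F (V(F) = 4*(-5*F) + F = -20*F + F = -19*F)
P(A) = 1/(-3 + A)
-540*P(-4)*0*V(4) = -540*0/(-3 - 4)*(-19*4) = -540*0/(-7)*(-76) = -540*(-⅐*0)*(-76) = -0*(-76) = -540*0 = 0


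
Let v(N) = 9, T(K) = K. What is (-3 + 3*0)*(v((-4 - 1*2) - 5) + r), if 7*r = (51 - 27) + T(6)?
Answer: -279/7 ≈ -39.857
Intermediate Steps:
r = 30/7 (r = ((51 - 27) + 6)/7 = (24 + 6)/7 = (⅐)*30 = 30/7 ≈ 4.2857)
(-3 + 3*0)*(v((-4 - 1*2) - 5) + r) = (-3 + 3*0)*(9 + 30/7) = (-3 + 0)*(93/7) = -3*93/7 = -279/7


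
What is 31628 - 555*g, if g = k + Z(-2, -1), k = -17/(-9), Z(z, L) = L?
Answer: 93404/3 ≈ 31135.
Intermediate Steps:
k = 17/9 (k = -17*(-⅑) = 17/9 ≈ 1.8889)
g = 8/9 (g = 17/9 - 1 = 8/9 ≈ 0.88889)
31628 - 555*g = 31628 - 555*8/9 = 31628 - 1*1480/3 = 31628 - 1480/3 = 93404/3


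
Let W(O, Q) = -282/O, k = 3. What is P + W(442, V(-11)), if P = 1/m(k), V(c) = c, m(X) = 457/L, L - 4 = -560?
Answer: -187313/100997 ≈ -1.8546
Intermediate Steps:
L = -556 (L = 4 - 560 = -556)
m(X) = -457/556 (m(X) = 457/(-556) = 457*(-1/556) = -457/556)
P = -556/457 (P = 1/(-457/556) = -556/457 ≈ -1.2166)
P + W(442, V(-11)) = -556/457 - 282/442 = -556/457 - 282*1/442 = -556/457 - 141/221 = -187313/100997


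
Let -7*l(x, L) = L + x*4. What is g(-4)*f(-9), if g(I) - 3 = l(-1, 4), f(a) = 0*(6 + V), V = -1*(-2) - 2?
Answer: 0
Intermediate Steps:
V = 0 (V = 2 - 2 = 0)
l(x, L) = -4*x/7 - L/7 (l(x, L) = -(L + x*4)/7 = -(L + 4*x)/7 = -4*x/7 - L/7)
f(a) = 0 (f(a) = 0*(6 + 0) = 0*6 = 0)
g(I) = 3 (g(I) = 3 + (-4/7*(-1) - 1/7*4) = 3 + (4/7 - 4/7) = 3 + 0 = 3)
g(-4)*f(-9) = 3*0 = 0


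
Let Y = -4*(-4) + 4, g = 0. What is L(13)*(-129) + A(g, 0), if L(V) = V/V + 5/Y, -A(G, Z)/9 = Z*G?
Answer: -645/4 ≈ -161.25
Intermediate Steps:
Y = 20 (Y = 16 + 4 = 20)
A(G, Z) = -9*G*Z (A(G, Z) = -9*Z*G = -9*G*Z)
L(V) = 5/4 (L(V) = V/V + 5/20 = 1 + 5*(1/20) = 1 + ¼ = 5/4)
L(13)*(-129) + A(g, 0) = (5/4)*(-129) - 9*0*0 = -645/4 + 0 = -645/4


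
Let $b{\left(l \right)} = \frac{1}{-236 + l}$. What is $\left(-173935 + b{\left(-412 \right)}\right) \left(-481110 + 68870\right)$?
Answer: $\frac{5807940167930}{81} \approx 7.1703 \cdot 10^{10}$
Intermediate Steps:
$\left(-173935 + b{\left(-412 \right)}\right) \left(-481110 + 68870\right) = \left(-173935 + \frac{1}{-236 - 412}\right) \left(-481110 + 68870\right) = \left(-173935 + \frac{1}{-648}\right) \left(-412240\right) = \left(-173935 - \frac{1}{648}\right) \left(-412240\right) = \left(- \frac{112709881}{648}\right) \left(-412240\right) = \frac{5807940167930}{81}$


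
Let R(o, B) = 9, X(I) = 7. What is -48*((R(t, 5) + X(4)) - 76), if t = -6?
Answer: 2880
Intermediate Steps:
-48*((R(t, 5) + X(4)) - 76) = -48*((9 + 7) - 76) = -48*(16 - 76) = -48*(-60) = 2880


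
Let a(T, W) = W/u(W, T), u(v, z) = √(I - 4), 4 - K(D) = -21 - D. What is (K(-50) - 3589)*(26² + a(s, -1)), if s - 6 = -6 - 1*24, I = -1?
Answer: -2443064 - 3614*I*√5/5 ≈ -2.4431e+6 - 1616.2*I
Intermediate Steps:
K(D) = 25 + D (K(D) = 4 - (-21 - D) = 4 + (21 + D) = 25 + D)
u(v, z) = I*√5 (u(v, z) = √(-1 - 4) = √(-5) = I*√5)
s = -24 (s = 6 + (-6 - 1*24) = 6 + (-6 - 24) = 6 - 30 = -24)
a(T, W) = -I*W*√5/5 (a(T, W) = W/((I*√5)) = W*(-I*√5/5) = -I*W*√5/5)
(K(-50) - 3589)*(26² + a(s, -1)) = ((25 - 50) - 3589)*(26² - ⅕*I*(-1)*√5) = (-25 - 3589)*(676 + I*√5/5) = -3614*(676 + I*√5/5) = -2443064 - 3614*I*√5/5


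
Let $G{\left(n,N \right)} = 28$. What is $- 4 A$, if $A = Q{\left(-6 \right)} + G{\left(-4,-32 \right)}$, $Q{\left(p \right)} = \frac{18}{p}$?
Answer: $-100$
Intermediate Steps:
$A = 25$ ($A = \frac{18}{-6} + 28 = 18 \left(- \frac{1}{6}\right) + 28 = -3 + 28 = 25$)
$- 4 A = \left(-4\right) 25 = -100$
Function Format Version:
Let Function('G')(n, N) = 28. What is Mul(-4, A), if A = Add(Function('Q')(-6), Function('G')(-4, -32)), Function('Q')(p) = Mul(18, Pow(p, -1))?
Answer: -100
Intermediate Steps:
A = 25 (A = Add(Mul(18, Pow(-6, -1)), 28) = Add(Mul(18, Rational(-1, 6)), 28) = Add(-3, 28) = 25)
Mul(-4, A) = Mul(-4, 25) = -100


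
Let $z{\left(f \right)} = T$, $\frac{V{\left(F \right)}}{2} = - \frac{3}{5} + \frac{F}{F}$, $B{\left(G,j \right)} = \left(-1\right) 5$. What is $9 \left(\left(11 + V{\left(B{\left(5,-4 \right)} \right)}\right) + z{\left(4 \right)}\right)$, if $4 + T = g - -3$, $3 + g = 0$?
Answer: $\frac{351}{5} \approx 70.2$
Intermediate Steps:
$B{\left(G,j \right)} = -5$
$g = -3$ ($g = -3 + 0 = -3$)
$V{\left(F \right)} = \frac{4}{5}$ ($V{\left(F \right)} = 2 \left(- \frac{3}{5} + \frac{F}{F}\right) = 2 \left(\left(-3\right) \frac{1}{5} + 1\right) = 2 \left(- \frac{3}{5} + 1\right) = 2 \cdot \frac{2}{5} = \frac{4}{5}$)
$T = -4$ ($T = -4 - 0 = -4 + \left(-3 + 3\right) = -4 + 0 = -4$)
$z{\left(f \right)} = -4$
$9 \left(\left(11 + V{\left(B{\left(5,-4 \right)} \right)}\right) + z{\left(4 \right)}\right) = 9 \left(\left(11 + \frac{4}{5}\right) - 4\right) = 9 \left(\frac{59}{5} - 4\right) = 9 \cdot \frac{39}{5} = \frac{351}{5}$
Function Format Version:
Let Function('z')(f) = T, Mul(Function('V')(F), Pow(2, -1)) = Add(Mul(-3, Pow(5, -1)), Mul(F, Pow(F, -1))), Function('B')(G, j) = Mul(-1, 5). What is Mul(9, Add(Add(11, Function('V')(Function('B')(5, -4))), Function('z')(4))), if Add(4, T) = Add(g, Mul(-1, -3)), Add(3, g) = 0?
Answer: Rational(351, 5) ≈ 70.200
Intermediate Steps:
Function('B')(G, j) = -5
g = -3 (g = Add(-3, 0) = -3)
Function('V')(F) = Rational(4, 5) (Function('V')(F) = Mul(2, Add(Mul(-3, Pow(5, -1)), Mul(F, Pow(F, -1)))) = Mul(2, Add(Mul(-3, Rational(1, 5)), 1)) = Mul(2, Add(Rational(-3, 5), 1)) = Mul(2, Rational(2, 5)) = Rational(4, 5))
T = -4 (T = Add(-4, Add(-3, Mul(-1, -3))) = Add(-4, Add(-3, 3)) = Add(-4, 0) = -4)
Function('z')(f) = -4
Mul(9, Add(Add(11, Function('V')(Function('B')(5, -4))), Function('z')(4))) = Mul(9, Add(Add(11, Rational(4, 5)), -4)) = Mul(9, Add(Rational(59, 5), -4)) = Mul(9, Rational(39, 5)) = Rational(351, 5)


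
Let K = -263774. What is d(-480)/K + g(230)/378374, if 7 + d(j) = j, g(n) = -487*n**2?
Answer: -3397620326031/49902611738 ≈ -68.085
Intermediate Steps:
d(j) = -7 + j
d(-480)/K + g(230)/378374 = (-7 - 480)/(-263774) - 487*230**2/378374 = -487*(-1/263774) - 487*52900*(1/378374) = 487/263774 - 25762300*1/378374 = 487/263774 - 12881150/189187 = -3397620326031/49902611738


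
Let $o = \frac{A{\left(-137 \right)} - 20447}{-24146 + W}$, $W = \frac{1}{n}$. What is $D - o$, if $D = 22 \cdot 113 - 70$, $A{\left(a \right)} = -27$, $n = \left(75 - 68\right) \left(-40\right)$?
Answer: $\frac{16328555776}{6760881} \approx 2415.2$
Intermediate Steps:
$n = -280$ ($n = 7 \left(-40\right) = -280$)
$W = - \frac{1}{280}$ ($W = \frac{1}{-280} = - \frac{1}{280} \approx -0.0035714$)
$o = \frac{5732720}{6760881}$ ($o = \frac{-27 - 20447}{-24146 - \frac{1}{280}} = - \frac{20474}{- \frac{6760881}{280}} = \left(-20474\right) \left(- \frac{280}{6760881}\right) = \frac{5732720}{6760881} \approx 0.84793$)
$D = 2416$ ($D = 2486 - 70 = 2416$)
$D - o = 2416 - \frac{5732720}{6760881} = \frac{16328555776}{6760881}$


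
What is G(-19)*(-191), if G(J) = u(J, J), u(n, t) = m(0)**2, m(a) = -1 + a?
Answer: -191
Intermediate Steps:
u(n, t) = 1 (u(n, t) = (-1 + 0)**2 = (-1)**2 = 1)
G(J) = 1
G(-19)*(-191) = 1*(-191) = -191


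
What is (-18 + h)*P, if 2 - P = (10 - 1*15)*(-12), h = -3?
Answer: 1218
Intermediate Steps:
P = -58 (P = 2 - (10 - 1*15)*(-12) = 2 - (10 - 15)*(-12) = 2 - (-5)*(-12) = 2 - 1*60 = 2 - 60 = -58)
(-18 + h)*P = (-18 - 3)*(-58) = -21*(-58) = 1218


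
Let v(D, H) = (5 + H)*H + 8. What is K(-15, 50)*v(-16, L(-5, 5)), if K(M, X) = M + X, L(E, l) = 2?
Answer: 770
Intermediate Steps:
v(D, H) = 8 + H*(5 + H) (v(D, H) = H*(5 + H) + 8 = 8 + H*(5 + H))
K(-15, 50)*v(-16, L(-5, 5)) = (-15 + 50)*(8 + 2² + 5*2) = 35*(8 + 4 + 10) = 35*22 = 770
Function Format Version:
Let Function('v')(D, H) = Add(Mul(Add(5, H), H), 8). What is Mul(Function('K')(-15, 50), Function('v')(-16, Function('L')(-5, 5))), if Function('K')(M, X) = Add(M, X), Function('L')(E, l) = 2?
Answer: 770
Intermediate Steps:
Function('v')(D, H) = Add(8, Mul(H, Add(5, H))) (Function('v')(D, H) = Add(Mul(H, Add(5, H)), 8) = Add(8, Mul(H, Add(5, H))))
Mul(Function('K')(-15, 50), Function('v')(-16, Function('L')(-5, 5))) = Mul(Add(-15, 50), Add(8, Pow(2, 2), Mul(5, 2))) = Mul(35, Add(8, 4, 10)) = Mul(35, 22) = 770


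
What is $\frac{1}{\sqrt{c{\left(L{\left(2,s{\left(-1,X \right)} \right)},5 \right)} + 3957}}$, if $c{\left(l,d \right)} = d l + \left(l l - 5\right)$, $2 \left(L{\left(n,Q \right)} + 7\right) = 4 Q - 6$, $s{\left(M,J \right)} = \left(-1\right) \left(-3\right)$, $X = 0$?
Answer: $\frac{\sqrt{987}}{1974} \approx 0.015915$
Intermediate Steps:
$s{\left(M,J \right)} = 3$
$L{\left(n,Q \right)} = -10 + 2 Q$ ($L{\left(n,Q \right)} = -7 + \frac{4 Q - 6}{2} = -7 + \frac{-6 + 4 Q}{2} = -7 + \left(-3 + 2 Q\right) = -10 + 2 Q$)
$c{\left(l,d \right)} = -5 + l^{2} + d l$ ($c{\left(l,d \right)} = d l + \left(l^{2} - 5\right) = d l + \left(-5 + l^{2}\right) = -5 + l^{2} + d l$)
$\frac{1}{\sqrt{c{\left(L{\left(2,s{\left(-1,X \right)} \right)},5 \right)} + 3957}} = \frac{1}{\sqrt{\left(-5 + \left(-10 + 2 \cdot 3\right)^{2} + 5 \left(-10 + 2 \cdot 3\right)\right) + 3957}} = \frac{1}{\sqrt{\left(-5 + \left(-10 + 6\right)^{2} + 5 \left(-10 + 6\right)\right) + 3957}} = \frac{1}{\sqrt{\left(-5 + \left(-4\right)^{2} + 5 \left(-4\right)\right) + 3957}} = \frac{1}{\sqrt{\left(-5 + 16 - 20\right) + 3957}} = \frac{1}{\sqrt{-9 + 3957}} = \frac{1}{\sqrt{3948}} = \frac{1}{2 \sqrt{987}} = \frac{\sqrt{987}}{1974}$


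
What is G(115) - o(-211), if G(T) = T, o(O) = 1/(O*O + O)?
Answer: 5095649/44310 ≈ 115.00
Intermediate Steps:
o(O) = 1/(O + O²) (o(O) = 1/(O² + O) = 1/(O + O²))
G(115) - o(-211) = 115 - 1/((-211)*(1 - 211)) = 115 - (-1)/(211*(-210)) = 115 - (-1)*(-1)/(211*210) = 115 - 1*1/44310 = 115 - 1/44310 = 5095649/44310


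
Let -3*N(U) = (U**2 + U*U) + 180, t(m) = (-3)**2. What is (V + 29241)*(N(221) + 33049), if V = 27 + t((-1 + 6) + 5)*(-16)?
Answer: 12474780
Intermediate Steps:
t(m) = 9
N(U) = -60 - 2*U**2/3 (N(U) = -((U**2 + U*U) + 180)/3 = -((U**2 + U**2) + 180)/3 = -(2*U**2 + 180)/3 = -(180 + 2*U**2)/3 = -60 - 2*U**2/3)
V = -117 (V = 27 + 9*(-16) = 27 - 144 = -117)
(V + 29241)*(N(221) + 33049) = (-117 + 29241)*((-60 - 2/3*221**2) + 33049) = 29124*((-60 - 2/3*48841) + 33049) = 29124*((-60 - 97682/3) + 33049) = 29124*(-97862/3 + 33049) = 29124*(1285/3) = 12474780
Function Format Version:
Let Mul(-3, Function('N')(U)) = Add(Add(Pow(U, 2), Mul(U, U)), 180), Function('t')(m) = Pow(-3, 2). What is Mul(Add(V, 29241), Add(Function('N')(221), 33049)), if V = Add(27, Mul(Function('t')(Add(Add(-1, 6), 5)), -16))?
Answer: 12474780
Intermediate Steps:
Function('t')(m) = 9
Function('N')(U) = Add(-60, Mul(Rational(-2, 3), Pow(U, 2))) (Function('N')(U) = Mul(Rational(-1, 3), Add(Add(Pow(U, 2), Mul(U, U)), 180)) = Mul(Rational(-1, 3), Add(Add(Pow(U, 2), Pow(U, 2)), 180)) = Mul(Rational(-1, 3), Add(Mul(2, Pow(U, 2)), 180)) = Mul(Rational(-1, 3), Add(180, Mul(2, Pow(U, 2)))) = Add(-60, Mul(Rational(-2, 3), Pow(U, 2))))
V = -117 (V = Add(27, Mul(9, -16)) = Add(27, -144) = -117)
Mul(Add(V, 29241), Add(Function('N')(221), 33049)) = Mul(Add(-117, 29241), Add(Add(-60, Mul(Rational(-2, 3), Pow(221, 2))), 33049)) = Mul(29124, Add(Add(-60, Mul(Rational(-2, 3), 48841)), 33049)) = Mul(29124, Add(Add(-60, Rational(-97682, 3)), 33049)) = Mul(29124, Add(Rational(-97862, 3), 33049)) = Mul(29124, Rational(1285, 3)) = 12474780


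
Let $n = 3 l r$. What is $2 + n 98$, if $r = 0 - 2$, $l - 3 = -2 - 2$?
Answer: $590$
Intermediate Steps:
$l = -1$ ($l = 3 - 4 = -1$)
$r = -2$
$n = 6$ ($n = 3 \left(-1\right) \left(-2\right) = \left(-3\right) \left(-2\right) = 6$)
$2 + n 98 = 2 + 6 \cdot 98 = 2 + 588 = 590$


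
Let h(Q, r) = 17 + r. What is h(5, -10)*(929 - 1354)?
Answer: -2975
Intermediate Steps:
h(5, -10)*(929 - 1354) = (17 - 10)*(929 - 1354) = 7*(-425) = -2975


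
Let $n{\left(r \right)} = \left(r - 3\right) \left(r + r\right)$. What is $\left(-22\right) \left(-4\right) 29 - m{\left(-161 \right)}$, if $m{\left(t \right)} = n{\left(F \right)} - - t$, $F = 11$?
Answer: $2537$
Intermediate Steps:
$n{\left(r \right)} = 2 r \left(-3 + r\right)$ ($n{\left(r \right)} = \left(-3 + r\right) 2 r = 2 r \left(-3 + r\right)$)
$m{\left(t \right)} = 176 + t$ ($m{\left(t \right)} = 2 \cdot 11 \left(-3 + 11\right) - - t = 2 \cdot 11 \cdot 8 + t = 176 + t$)
$\left(-22\right) \left(-4\right) 29 - m{\left(-161 \right)} = \left(-22\right) \left(-4\right) 29 - \left(176 - 161\right) = 88 \cdot 29 - 15 = 2552 - 15 = 2537$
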